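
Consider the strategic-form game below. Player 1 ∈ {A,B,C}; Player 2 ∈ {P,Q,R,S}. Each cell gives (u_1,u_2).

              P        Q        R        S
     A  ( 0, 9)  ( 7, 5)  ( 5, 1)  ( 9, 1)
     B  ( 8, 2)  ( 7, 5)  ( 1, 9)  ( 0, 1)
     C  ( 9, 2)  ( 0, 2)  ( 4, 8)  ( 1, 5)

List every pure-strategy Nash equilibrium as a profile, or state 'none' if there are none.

No pure NE.

(A,P): not NE [P1→C gives 9>0]
(A,Q): not NE [P2→P gives 9>5]
(A,R): not NE [P2→P gives 9>1]
(A,S): not NE [P2→P gives 9>1]
(B,P): not NE [P1→C gives 9>8; P2→R gives 9>2]
(B,Q): not NE [P2→R gives 9>5]
(B,R): not NE [P1→A gives 5>1]
(B,S): not NE [P1→A gives 9>0; P2→R gives 9>1]
(C,P): not NE [P2→R gives 8>2]
(C,Q): not NE [P1→B gives 7>0; P2→R gives 8>2]
(C,R): not NE [P1→A gives 5>4]
(C,S): not NE [P1→A gives 9>1; P2→R gives 8>5]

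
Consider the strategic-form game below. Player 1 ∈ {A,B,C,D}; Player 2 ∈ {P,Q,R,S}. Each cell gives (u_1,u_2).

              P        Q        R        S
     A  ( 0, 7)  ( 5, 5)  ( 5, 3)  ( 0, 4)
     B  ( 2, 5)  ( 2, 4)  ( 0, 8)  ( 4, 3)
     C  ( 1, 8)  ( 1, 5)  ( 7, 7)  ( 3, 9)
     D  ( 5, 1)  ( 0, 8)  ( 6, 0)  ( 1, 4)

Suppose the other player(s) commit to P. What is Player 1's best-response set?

argmax u_1 = {D}

u_1(A vs P) = 0
u_1(B vs P) = 2
u_1(C vs P) = 1
u_1(D vs P) = 5
max payoff 5 at {D}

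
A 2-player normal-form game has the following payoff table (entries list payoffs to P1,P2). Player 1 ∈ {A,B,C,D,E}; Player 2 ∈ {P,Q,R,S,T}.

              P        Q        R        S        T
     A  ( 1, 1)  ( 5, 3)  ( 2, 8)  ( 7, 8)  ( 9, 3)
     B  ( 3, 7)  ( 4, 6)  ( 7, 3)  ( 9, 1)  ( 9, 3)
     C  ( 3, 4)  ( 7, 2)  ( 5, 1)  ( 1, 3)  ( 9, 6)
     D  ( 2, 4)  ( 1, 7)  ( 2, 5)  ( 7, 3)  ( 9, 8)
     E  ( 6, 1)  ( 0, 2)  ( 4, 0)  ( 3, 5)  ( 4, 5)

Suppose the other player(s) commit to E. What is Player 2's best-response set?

BR_2 = {S,T}

u_2(P vs E) = 1
u_2(Q vs E) = 2
u_2(R vs E) = 0
u_2(S vs E) = 5
u_2(T vs E) = 5
max payoff 5 at {S,T}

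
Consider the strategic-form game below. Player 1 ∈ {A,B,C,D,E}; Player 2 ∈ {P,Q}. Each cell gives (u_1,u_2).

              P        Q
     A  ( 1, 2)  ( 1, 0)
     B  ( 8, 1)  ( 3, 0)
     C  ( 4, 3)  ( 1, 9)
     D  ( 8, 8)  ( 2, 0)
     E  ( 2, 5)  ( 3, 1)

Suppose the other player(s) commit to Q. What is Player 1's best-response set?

u_1(A vs Q) = 1
u_1(B vs Q) = 3
u_1(C vs Q) = 1
u_1(D vs Q) = 2
u_1(E vs Q) = 3
max payoff 3 at {B,E}

BR_1 = {B,E}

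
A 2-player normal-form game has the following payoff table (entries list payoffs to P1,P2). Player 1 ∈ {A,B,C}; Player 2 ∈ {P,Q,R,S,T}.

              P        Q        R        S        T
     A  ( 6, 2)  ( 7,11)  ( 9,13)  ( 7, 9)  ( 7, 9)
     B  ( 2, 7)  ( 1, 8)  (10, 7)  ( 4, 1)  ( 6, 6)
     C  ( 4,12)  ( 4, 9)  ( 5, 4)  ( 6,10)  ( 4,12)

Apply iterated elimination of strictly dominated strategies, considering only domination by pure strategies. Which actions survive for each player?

IESDS → P1:{A,B} P2:{Q,R}

P1 drop C (A beats it: P:6>4 Q:7>4 R:9>5 S:7>6 T:7>4)
P2 drop P (Q beats it: A:11>2 B:8>7)
P2 drop S (Q beats it: A:11>9 B:8>1)
P2 drop T (Q beats it: A:11>9 B:8>6)
P1→{A,B} P2→{Q,R}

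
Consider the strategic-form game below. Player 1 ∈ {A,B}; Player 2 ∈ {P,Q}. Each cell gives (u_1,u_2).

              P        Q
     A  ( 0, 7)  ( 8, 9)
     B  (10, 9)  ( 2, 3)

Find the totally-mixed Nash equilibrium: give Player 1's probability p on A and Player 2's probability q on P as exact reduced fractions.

P1 mixes 3/4 on A; P2 mixes 3/8 on P

P1 indiff ⇒ q·0+(1-q)·8 = q·10+(1-q)·2 ⇒ q(-10) = (1-q)(-6) ⇒ q = 3/8
P2 indiff ⇒ p·7+(1-p)·9 = p·9+(1-p)·3 ⇒ p(-2) = (1-p)(-6) ⇒ p = 3/4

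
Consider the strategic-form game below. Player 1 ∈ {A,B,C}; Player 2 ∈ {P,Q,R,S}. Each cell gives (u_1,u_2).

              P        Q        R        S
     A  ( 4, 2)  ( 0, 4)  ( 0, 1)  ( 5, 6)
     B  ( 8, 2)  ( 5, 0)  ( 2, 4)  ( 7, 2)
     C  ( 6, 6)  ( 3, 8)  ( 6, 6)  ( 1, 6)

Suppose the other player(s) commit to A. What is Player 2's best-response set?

P2 best: {S}

u_2(P vs A) = 2
u_2(Q vs A) = 4
u_2(R vs A) = 1
u_2(S vs A) = 6
max payoff 6 at {S}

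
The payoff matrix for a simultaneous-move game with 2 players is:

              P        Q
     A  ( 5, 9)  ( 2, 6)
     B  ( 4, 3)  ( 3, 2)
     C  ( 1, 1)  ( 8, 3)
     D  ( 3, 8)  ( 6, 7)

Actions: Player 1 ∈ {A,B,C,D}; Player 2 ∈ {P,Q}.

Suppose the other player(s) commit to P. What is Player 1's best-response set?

u_1(A vs P) = 5
u_1(B vs P) = 4
u_1(C vs P) = 1
u_1(D vs P) = 3
max payoff 5 at {A}

argmax u_1 = {A}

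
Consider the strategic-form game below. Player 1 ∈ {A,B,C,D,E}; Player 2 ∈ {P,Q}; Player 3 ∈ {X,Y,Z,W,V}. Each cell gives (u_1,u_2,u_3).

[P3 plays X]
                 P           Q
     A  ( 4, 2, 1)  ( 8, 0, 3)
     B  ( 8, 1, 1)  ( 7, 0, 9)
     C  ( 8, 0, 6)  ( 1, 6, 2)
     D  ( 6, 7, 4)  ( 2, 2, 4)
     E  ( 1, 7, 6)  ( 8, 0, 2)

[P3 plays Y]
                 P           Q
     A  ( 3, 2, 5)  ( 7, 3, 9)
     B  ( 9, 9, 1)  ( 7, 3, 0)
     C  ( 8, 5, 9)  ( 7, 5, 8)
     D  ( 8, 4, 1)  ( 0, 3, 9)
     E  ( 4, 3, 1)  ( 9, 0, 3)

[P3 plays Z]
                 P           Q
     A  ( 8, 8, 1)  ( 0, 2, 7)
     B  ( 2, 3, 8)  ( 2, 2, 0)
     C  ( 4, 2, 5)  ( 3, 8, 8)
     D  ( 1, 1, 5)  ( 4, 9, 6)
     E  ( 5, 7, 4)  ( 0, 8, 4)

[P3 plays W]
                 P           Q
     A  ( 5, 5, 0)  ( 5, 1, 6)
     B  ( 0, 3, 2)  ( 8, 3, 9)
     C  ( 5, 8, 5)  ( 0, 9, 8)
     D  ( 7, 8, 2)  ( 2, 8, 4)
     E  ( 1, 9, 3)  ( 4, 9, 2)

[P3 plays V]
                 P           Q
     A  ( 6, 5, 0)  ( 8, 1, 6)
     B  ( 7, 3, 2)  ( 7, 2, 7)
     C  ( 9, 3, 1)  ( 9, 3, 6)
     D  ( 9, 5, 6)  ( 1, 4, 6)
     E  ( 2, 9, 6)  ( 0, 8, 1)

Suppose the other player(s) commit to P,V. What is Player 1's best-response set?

u_1(A vs P,V) = 6
u_1(B vs P,V) = 7
u_1(C vs P,V) = 9
u_1(D vs P,V) = 9
u_1(E vs P,V) = 2
max payoff 9 at {C,D}

argmax u_1 = {C,D}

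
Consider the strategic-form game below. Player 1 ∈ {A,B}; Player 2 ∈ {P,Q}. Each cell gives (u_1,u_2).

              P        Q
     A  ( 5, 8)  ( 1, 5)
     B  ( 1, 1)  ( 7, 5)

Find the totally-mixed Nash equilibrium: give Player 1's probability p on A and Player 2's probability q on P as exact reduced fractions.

P1 indiff ⇒ q·5+(1-q)·1 = q·1+(1-q)·7 ⇒ q(4) = (1-q)(6) ⇒ q = 3/5
P2 indiff ⇒ p·8+(1-p)·1 = p·5+(1-p)·5 ⇒ p(3) = (1-p)(4) ⇒ p = 4/7

P1 mixes 4/7 on A; P2 mixes 3/5 on P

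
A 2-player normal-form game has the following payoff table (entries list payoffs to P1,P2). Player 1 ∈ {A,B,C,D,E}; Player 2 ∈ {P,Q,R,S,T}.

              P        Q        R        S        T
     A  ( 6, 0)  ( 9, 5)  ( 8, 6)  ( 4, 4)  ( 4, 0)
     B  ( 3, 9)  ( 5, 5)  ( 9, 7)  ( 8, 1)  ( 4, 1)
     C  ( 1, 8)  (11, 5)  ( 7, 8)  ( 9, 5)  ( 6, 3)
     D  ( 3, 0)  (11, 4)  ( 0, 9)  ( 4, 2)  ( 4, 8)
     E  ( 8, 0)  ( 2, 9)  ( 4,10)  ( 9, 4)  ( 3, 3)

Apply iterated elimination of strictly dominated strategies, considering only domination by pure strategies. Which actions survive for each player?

Remaining: P1:{A,B,E} P2:{P,R}

P2 drop Q (R beats it: A:6>5 B:7>5 C:8>5 D:9>4 E:10>9)
P2 drop S (R beats it: A:6>4 B:7>1 C:8>5 D:9>2 E:10>4)
P2 drop T (R beats it: A:6>0 B:7>1 C:8>3 D:9>8 E:10>3)
P1 drop C (A beats it: P:6>1 R:8>7)
P1 drop D (A beats it: P:6>3 R:8>0)
P1→{A,B,E} P2→{P,R}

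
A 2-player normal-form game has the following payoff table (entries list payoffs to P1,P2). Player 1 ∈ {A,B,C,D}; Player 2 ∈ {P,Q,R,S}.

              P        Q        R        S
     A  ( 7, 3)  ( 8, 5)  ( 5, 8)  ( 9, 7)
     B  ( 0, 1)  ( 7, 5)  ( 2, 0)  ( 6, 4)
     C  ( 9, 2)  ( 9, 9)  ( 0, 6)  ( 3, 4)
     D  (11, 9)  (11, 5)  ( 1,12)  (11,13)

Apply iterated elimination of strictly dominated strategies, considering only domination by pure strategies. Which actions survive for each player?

IESDS → P1:{A,D} P2:{R,S}

P1 drop B (A beats it: P:7>0 Q:8>7 R:5>2 S:9>6)
P1 drop C (D beats it: P:11>9 Q:11>9 R:1>0 S:11>3)
P2 drop P (R beats it: A:8>3 D:12>9)
P2 drop Q (R beats it: A:8>5 D:12>5)
P1→{A,D} P2→{R,S}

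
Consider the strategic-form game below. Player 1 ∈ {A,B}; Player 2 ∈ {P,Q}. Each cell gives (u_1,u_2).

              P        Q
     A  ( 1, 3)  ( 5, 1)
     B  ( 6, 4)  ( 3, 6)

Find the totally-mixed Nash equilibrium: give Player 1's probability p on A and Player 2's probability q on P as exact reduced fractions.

P1 indiff ⇒ q·1+(1-q)·5 = q·6+(1-q)·3 ⇒ q(-5) = (1-q)(-2) ⇒ q = 2/7
P2 indiff ⇒ p·3+(1-p)·4 = p·1+(1-p)·6 ⇒ p(2) = (1-p)(2) ⇒ p = 1/2

p=1/2, q=2/7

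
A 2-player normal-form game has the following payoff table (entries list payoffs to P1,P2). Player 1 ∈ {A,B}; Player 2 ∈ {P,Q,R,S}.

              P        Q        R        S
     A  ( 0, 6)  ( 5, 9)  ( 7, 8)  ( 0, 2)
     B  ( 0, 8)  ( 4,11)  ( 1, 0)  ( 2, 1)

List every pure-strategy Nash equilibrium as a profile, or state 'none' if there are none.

(A,P): not NE [P2→Q gives 9>6]
(A,Q): NE
(A,R): not NE [P2→Q gives 9>8]
(A,S): not NE [P1→B gives 2>0; P2→Q gives 9>2]
(B,P): not NE [P2→Q gives 11>8]
(B,Q): not NE [P1→A gives 5>4]
(B,R): not NE [P1→A gives 7>1; P2→Q gives 11>0]
(B,S): not NE [P2→Q gives 11>1]

Nash profiles: (A,Q)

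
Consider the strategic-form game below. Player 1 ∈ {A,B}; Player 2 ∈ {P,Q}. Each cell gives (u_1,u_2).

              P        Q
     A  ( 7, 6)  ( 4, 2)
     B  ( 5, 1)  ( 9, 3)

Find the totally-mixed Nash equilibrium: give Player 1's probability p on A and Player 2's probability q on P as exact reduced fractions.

(p,q) = (1/3, 5/7)

P1 indiff ⇒ q·7+(1-q)·4 = q·5+(1-q)·9 ⇒ q(2) = (1-q)(5) ⇒ q = 5/7
P2 indiff ⇒ p·6+(1-p)·1 = p·2+(1-p)·3 ⇒ p(4) = (1-p)(2) ⇒ p = 1/3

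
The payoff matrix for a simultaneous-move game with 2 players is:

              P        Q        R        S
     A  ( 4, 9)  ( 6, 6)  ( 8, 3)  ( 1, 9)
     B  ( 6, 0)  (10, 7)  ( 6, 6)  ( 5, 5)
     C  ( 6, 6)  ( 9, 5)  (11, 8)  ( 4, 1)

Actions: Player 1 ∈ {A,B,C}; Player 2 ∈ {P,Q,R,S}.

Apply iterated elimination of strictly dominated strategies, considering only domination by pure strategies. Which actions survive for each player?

IESDS → P1:{B,C} P2:{Q,R}

P1 drop A (C beats it: P:6>4 Q:9>6 R:11>8 S:4>1)
P2 drop P (R beats it: B:6>0 C:8>6)
P2 drop S (Q beats it: B:7>5 C:5>1)
P1→{B,C} P2→{Q,R}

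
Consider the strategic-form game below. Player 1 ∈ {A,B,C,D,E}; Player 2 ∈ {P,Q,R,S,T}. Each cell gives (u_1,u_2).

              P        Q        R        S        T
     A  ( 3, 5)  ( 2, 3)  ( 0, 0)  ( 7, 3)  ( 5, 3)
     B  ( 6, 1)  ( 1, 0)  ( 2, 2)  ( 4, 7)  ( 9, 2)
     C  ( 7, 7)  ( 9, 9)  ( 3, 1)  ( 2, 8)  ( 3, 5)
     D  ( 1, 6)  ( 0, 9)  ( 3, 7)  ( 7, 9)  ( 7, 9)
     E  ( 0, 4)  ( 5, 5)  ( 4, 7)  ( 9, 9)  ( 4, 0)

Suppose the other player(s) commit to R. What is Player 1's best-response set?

u_1(A vs R) = 0
u_1(B vs R) = 2
u_1(C vs R) = 3
u_1(D vs R) = 3
u_1(E vs R) = 4
max payoff 4 at {E}

argmax u_1 = {E}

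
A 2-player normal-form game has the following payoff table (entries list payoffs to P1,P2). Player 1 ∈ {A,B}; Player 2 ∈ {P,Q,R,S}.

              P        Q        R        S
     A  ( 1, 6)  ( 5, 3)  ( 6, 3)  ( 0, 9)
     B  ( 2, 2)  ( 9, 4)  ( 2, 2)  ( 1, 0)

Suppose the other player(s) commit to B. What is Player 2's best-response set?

u_2(P vs B) = 2
u_2(Q vs B) = 4
u_2(R vs B) = 2
u_2(S vs B) = 0
max payoff 4 at {Q}

BR_2 = {Q}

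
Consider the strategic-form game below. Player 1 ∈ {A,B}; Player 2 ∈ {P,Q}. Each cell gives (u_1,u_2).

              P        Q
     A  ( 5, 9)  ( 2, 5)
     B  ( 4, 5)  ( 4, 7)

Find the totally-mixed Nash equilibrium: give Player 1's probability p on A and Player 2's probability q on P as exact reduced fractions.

P1 indiff ⇒ q·5+(1-q)·2 = q·4+(1-q)·4 ⇒ q(1) = (1-q)(2) ⇒ q = 2/3
P2 indiff ⇒ p·9+(1-p)·5 = p·5+(1-p)·7 ⇒ p(4) = (1-p)(2) ⇒ p = 1/3

P1 mixes 1/3 on A; P2 mixes 2/3 on P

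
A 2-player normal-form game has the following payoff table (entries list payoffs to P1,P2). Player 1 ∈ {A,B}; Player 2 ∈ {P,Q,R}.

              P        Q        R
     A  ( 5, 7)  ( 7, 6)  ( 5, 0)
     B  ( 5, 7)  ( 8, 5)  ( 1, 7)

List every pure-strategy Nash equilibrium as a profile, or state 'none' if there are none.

(A,P): NE
(A,Q): not NE [P1→B gives 8>7; P2→P gives 7>6]
(A,R): not NE [P2→P gives 7>0]
(B,P): NE
(B,Q): not NE [P2→R gives 7>5]
(B,R): not NE [P1→A gives 5>1]

NE set: (A,P), (B,P)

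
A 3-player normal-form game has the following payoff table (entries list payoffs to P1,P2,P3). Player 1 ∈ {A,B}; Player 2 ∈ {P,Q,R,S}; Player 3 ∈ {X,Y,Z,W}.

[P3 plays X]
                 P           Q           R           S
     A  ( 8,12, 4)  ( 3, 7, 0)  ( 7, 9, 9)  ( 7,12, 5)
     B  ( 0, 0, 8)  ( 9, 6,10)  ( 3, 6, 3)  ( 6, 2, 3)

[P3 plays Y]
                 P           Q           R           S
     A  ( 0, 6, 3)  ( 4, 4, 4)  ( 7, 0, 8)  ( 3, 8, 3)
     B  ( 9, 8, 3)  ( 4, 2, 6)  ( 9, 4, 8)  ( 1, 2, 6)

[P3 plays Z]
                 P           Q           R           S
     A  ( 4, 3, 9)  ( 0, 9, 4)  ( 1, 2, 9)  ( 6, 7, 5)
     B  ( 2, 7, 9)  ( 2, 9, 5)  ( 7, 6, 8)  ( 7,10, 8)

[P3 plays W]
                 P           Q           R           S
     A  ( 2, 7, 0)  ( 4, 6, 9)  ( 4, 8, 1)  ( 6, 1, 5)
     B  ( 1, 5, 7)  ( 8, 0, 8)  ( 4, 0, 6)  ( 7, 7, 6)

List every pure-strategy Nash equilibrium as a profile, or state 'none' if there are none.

(A,P,X): not NE [P3→Z gives 9>4]
(A,P,Y): not NE [P1→B gives 9>0; P2→S gives 8>6; P3→Z gives 9>3]
(A,P,Z): not NE [P2→Q gives 9>3]
(A,P,W): not NE [P2→R gives 8>7; P3→Z gives 9>0]
(A,Q,X): not NE [P1→B gives 9>3; P2→S gives 12>7; P3→W gives 9>0]
(A,Q,Y): not NE [P2→S gives 8>4; P3→W gives 9>4]
(A,Q,Z): not NE [P1→B gives 2>0; P3→W gives 9>4]
(A,Q,W): not NE [P1→B gives 8>4; P2→R gives 8>6]
(A,R,X): not NE [P2→S gives 12>9]
(A,R,Y): not NE [P1→B gives 9>7; P2→S gives 8>0; P3→Z gives 9>8]
(A,R,Z): not NE [P1→B gives 7>1; P2→Q gives 9>2]
(A,R,W): not NE [P3→Z gives 9>1]
(A,S,X): NE
(A,S,Y): not NE [P3→W gives 5>3]
(A,S,Z): not NE [P1→B gives 7>6; P2→Q gives 9>7]
(A,S,W): not NE [P1→B gives 7>6; P2→R gives 8>1]
(B,P,X): not NE [P1→A gives 8>0; P2→R gives 6>0; P3→Z gives 9>8]
(B,P,Y): not NE [P3→Z gives 9>3]
(B,P,Z): not NE [P1→A gives 4>2; P2→S gives 10>7]
(B,P,W): not NE [P1→A gives 2>1; P2→S gives 7>5; P3→Z gives 9>7]
(B,Q,X): NE
(B,Q,Y): not NE [P2→P gives 8>2; P3→X gives 10>6]
(B,Q,Z): not NE [P2→S gives 10>9; P3→X gives 10>5]
(B,Q,W): not NE [P2→S gives 7>0; P3→X gives 10>8]
(B,R,X): not NE [P1→A gives 7>3; P3→Z gives 8>3]
(B,R,Y): not NE [P2→P gives 8>4]
(B,R,Z): not NE [P2→S gives 10>6]
(B,R,W): not NE [P2→S gives 7>0; P3→Z gives 8>6]
(B,S,X): not NE [P1→A gives 7>6; P2→R gives 6>2; P3→Z gives 8>3]
(B,S,Y): not NE [P1→A gives 3>1; P2→P gives 8>2; P3→Z gives 8>6]
(B,S,Z): NE
(B,S,W): not NE [P3→Z gives 8>6]

PSNE = {(A,S,X), (B,Q,X), (B,S,Z)}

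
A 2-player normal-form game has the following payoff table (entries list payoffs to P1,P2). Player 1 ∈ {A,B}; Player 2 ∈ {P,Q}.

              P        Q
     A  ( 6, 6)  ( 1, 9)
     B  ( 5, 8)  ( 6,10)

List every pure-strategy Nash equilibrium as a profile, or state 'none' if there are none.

Nash profiles: (B,Q)

(A,P): not NE [P2→Q gives 9>6]
(A,Q): not NE [P1→B gives 6>1]
(B,P): not NE [P1→A gives 6>5; P2→Q gives 10>8]
(B,Q): NE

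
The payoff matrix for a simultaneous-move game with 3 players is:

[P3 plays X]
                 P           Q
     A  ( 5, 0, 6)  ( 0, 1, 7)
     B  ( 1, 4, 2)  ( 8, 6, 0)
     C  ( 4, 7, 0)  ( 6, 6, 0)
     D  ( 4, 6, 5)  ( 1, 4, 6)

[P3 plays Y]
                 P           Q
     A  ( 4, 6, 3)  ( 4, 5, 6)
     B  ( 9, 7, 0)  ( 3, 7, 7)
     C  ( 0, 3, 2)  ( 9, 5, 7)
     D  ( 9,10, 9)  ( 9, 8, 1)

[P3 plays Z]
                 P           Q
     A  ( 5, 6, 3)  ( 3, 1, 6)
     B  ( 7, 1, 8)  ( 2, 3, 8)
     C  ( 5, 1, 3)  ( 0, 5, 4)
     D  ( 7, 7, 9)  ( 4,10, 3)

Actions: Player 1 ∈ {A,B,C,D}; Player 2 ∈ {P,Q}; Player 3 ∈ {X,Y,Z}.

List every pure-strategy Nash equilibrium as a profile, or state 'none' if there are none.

Nash profiles: (C,Q,Y), (D,P,Y)

(A,P,X): not NE [P2→Q gives 1>0]
(A,P,Y): not NE [P1→D gives 9>4; P3→X gives 6>3]
(A,P,Z): not NE [P1→D gives 7>5; P3→X gives 6>3]
(A,Q,X): not NE [P1→B gives 8>0]
(A,Q,Y): not NE [P1→D gives 9>4; P2→P gives 6>5; P3→X gives 7>6]
(A,Q,Z): not NE [P1→D gives 4>3; P2→P gives 6>1; P3→X gives 7>6]
(B,P,X): not NE [P1→A gives 5>1; P2→Q gives 6>4; P3→Z gives 8>2]
(B,P,Y): not NE [P3→Z gives 8>0]
(B,P,Z): not NE [P2→Q gives 3>1]
(B,Q,X): not NE [P3→Z gives 8>0]
(B,Q,Y): not NE [P1→D gives 9>3; P3→Z gives 8>7]
(B,Q,Z): not NE [P1→D gives 4>2]
(C,P,X): not NE [P1→A gives 5>4; P3→Z gives 3>0]
(C,P,Y): not NE [P1→D gives 9>0; P2→Q gives 5>3; P3→Z gives 3>2]
(C,P,Z): not NE [P1→D gives 7>5; P2→Q gives 5>1]
(C,Q,X): not NE [P1→B gives 8>6; P2→P gives 7>6; P3→Y gives 7>0]
(C,Q,Y): NE
(C,Q,Z): not NE [P1→D gives 4>0; P3→Y gives 7>4]
(D,P,X): not NE [P1→A gives 5>4; P3→Z gives 9>5]
(D,P,Y): NE
(D,P,Z): not NE [P2→Q gives 10>7]
(D,Q,X): not NE [P1→B gives 8>1; P2→P gives 6>4]
(D,Q,Y): not NE [P2→P gives 10>8; P3→X gives 6>1]
(D,Q,Z): not NE [P3→X gives 6>3]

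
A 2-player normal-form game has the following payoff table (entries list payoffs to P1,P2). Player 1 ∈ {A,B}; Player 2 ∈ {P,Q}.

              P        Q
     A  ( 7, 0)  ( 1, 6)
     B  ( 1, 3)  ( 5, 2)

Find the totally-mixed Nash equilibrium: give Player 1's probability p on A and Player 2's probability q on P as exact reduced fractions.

p=1/7, q=2/5

P1 indiff ⇒ q·7+(1-q)·1 = q·1+(1-q)·5 ⇒ q(6) = (1-q)(4) ⇒ q = 2/5
P2 indiff ⇒ p·0+(1-p)·3 = p·6+(1-p)·2 ⇒ p(-6) = (1-p)(-1) ⇒ p = 1/7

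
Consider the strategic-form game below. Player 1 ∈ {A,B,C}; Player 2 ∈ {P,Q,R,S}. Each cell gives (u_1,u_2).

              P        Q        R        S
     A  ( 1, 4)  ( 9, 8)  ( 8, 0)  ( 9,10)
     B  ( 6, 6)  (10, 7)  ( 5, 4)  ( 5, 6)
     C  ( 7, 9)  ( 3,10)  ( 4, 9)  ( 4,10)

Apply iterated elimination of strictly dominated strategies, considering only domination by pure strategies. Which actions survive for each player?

P2 drop P (Q beats it: A:8>4 B:7>6 C:10>9)
P1 drop C (A beats it: Q:9>3 R:8>4 S:9>4)
P2 drop R (Q beats it: A:8>0 B:7>4)
P1→{A,B} P2→{Q,S}

Remaining: P1:{A,B} P2:{Q,S}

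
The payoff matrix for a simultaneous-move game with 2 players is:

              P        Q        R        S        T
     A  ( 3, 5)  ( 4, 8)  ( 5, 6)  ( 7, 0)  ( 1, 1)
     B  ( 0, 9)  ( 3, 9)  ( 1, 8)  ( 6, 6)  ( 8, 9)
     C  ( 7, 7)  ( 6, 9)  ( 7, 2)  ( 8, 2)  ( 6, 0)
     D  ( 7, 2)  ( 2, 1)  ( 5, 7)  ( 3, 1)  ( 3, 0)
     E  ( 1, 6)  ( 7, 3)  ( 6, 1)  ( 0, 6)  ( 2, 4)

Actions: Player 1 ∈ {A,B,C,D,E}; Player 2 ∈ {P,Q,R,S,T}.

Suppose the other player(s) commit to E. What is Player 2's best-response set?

BR_2 = {P,S}

u_2(P vs E) = 6
u_2(Q vs E) = 3
u_2(R vs E) = 1
u_2(S vs E) = 6
u_2(T vs E) = 4
max payoff 6 at {P,S}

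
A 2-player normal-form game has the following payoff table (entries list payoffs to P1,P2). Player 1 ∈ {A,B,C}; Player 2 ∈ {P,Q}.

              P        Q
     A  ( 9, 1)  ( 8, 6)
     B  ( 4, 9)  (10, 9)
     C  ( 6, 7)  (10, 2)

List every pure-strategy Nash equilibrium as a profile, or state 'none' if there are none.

(A,P): not NE [P2→Q gives 6>1]
(A,Q): not NE [P1→C gives 10>8]
(B,P): not NE [P1→A gives 9>4]
(B,Q): NE
(C,P): not NE [P1→A gives 9>6]
(C,Q): not NE [P2→P gives 7>2]

NE set: (B,Q)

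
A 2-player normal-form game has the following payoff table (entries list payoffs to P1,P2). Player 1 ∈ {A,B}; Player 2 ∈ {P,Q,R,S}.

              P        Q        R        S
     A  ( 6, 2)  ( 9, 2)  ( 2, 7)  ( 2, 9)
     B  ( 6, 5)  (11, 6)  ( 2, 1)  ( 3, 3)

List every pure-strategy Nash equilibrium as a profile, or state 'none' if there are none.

(A,P): not NE [P2→S gives 9>2]
(A,Q): not NE [P1→B gives 11>9; P2→S gives 9>2]
(A,R): not NE [P2→S gives 9>7]
(A,S): not NE [P1→B gives 3>2]
(B,P): not NE [P2→Q gives 6>5]
(B,Q): NE
(B,R): not NE [P2→Q gives 6>1]
(B,S): not NE [P2→Q gives 6>3]

PSNE = {(B,Q)}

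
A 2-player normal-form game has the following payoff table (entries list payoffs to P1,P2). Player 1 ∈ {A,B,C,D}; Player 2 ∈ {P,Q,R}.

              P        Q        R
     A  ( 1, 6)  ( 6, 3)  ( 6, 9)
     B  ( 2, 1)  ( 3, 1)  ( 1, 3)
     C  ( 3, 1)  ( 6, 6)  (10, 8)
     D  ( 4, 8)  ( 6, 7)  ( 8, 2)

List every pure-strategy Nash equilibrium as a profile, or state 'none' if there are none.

(A,P): not NE [P1→D gives 4>1; P2→R gives 9>6]
(A,Q): not NE [P2→R gives 9>3]
(A,R): not NE [P1→C gives 10>6]
(B,P): not NE [P1→D gives 4>2; P2→R gives 3>1]
(B,Q): not NE [P1→D gives 6>3; P2→R gives 3>1]
(B,R): not NE [P1→C gives 10>1]
(C,P): not NE [P1→D gives 4>3; P2→R gives 8>1]
(C,Q): not NE [P2→R gives 8>6]
(C,R): NE
(D,P): NE
(D,Q): not NE [P2→P gives 8>7]
(D,R): not NE [P1→C gives 10>8; P2→P gives 8>2]

Nash profiles: (C,R), (D,P)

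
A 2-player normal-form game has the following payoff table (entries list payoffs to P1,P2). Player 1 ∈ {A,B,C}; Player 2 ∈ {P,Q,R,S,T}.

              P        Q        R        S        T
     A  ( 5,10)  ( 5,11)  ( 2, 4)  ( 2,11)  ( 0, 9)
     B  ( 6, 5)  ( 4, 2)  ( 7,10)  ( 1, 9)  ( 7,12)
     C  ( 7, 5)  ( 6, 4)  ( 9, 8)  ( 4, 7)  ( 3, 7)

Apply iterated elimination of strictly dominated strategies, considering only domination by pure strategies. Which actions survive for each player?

IESDS → P1:{B,C} P2:{R,T}

P1 drop A (C beats it: P:7>5 Q:6>5 R:9>2 S:4>2 T:3>0)
P2 drop P (R beats it: B:10>5 C:8>5)
P2 drop Q (R beats it: B:10>2 C:8>4)
P2 drop S (R beats it: B:10>9 C:8>7)
P1→{B,C} P2→{R,T}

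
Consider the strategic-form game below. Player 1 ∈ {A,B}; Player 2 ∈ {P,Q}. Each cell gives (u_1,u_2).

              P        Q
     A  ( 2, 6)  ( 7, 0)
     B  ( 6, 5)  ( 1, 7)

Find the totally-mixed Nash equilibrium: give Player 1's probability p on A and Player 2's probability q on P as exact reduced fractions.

p=1/4, q=3/5

P1 indiff ⇒ q·2+(1-q)·7 = q·6+(1-q)·1 ⇒ q(-4) = (1-q)(-6) ⇒ q = 3/5
P2 indiff ⇒ p·6+(1-p)·5 = p·0+(1-p)·7 ⇒ p(6) = (1-p)(2) ⇒ p = 1/4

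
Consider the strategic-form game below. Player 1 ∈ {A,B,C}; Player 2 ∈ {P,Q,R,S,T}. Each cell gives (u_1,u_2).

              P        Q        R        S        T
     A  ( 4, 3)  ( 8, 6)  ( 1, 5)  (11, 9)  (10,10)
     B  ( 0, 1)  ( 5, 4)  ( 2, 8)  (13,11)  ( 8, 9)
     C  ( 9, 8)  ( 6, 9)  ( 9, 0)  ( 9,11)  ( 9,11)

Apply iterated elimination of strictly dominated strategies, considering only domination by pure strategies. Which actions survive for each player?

P2 drop P (Q beats it: A:6>3 B:4>1 C:9>8)
P2 drop Q (S beats it: A:9>6 B:11>4 C:11>9)
P2 drop R (S beats it: A:9>5 B:11>8 C:11>0)
P1 drop C (A beats it: S:11>9 T:10>9)
P1→{A,B} P2→{S,T}

IESDS → P1:{A,B} P2:{S,T}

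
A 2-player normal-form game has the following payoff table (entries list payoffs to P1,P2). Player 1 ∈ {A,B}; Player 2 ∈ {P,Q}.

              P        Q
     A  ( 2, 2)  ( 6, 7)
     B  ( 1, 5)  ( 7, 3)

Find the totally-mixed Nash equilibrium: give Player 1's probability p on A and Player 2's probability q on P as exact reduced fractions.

P1 indiff ⇒ q·2+(1-q)·6 = q·1+(1-q)·7 ⇒ q(1) = (1-q)(1) ⇒ q = 1/2
P2 indiff ⇒ p·2+(1-p)·5 = p·7+(1-p)·3 ⇒ p(-5) = (1-p)(-2) ⇒ p = 2/7

P1 mixes 2/7 on A; P2 mixes 1/2 on P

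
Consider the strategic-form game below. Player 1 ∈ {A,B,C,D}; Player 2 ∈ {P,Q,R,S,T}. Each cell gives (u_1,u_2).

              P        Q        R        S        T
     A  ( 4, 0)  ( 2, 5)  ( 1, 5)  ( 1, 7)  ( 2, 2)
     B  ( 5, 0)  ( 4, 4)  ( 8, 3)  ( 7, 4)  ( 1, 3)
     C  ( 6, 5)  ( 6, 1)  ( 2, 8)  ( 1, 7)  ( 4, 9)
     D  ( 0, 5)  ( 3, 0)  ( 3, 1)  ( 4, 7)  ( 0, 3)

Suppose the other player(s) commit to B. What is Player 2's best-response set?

argmax u_2 = {Q,S}

u_2(P vs B) = 0
u_2(Q vs B) = 4
u_2(R vs B) = 3
u_2(S vs B) = 4
u_2(T vs B) = 3
max payoff 4 at {Q,S}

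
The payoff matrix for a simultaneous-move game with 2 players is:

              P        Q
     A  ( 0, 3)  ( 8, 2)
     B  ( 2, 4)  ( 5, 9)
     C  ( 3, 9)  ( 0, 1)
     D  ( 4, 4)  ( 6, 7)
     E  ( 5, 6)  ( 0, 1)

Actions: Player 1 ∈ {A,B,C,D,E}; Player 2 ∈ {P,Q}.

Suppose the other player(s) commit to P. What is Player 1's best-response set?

u_1(A vs P) = 0
u_1(B vs P) = 2
u_1(C vs P) = 3
u_1(D vs P) = 4
u_1(E vs P) = 5
max payoff 5 at {E}

BR_1 = {E}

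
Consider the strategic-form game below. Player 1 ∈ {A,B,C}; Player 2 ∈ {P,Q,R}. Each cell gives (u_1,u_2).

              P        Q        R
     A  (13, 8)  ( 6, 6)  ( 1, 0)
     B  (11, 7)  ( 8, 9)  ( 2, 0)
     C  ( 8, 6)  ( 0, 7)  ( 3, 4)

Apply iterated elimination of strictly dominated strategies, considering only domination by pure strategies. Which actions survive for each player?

P2 drop R (P beats it: A:8>0 B:7>0 C:6>4)
P1 drop C (A beats it: P:13>8 Q:6>0)
P1→{A,B} P2→{P,Q}

Remaining: P1:{A,B} P2:{P,Q}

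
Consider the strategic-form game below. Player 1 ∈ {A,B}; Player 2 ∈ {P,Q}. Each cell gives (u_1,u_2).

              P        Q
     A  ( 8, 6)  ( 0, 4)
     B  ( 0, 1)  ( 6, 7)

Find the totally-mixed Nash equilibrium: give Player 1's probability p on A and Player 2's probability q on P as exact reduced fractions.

P1 indiff ⇒ q·8+(1-q)·0 = q·0+(1-q)·6 ⇒ q(8) = (1-q)(6) ⇒ q = 3/7
P2 indiff ⇒ p·6+(1-p)·1 = p·4+(1-p)·7 ⇒ p(2) = (1-p)(6) ⇒ p = 3/4

p=3/4, q=3/7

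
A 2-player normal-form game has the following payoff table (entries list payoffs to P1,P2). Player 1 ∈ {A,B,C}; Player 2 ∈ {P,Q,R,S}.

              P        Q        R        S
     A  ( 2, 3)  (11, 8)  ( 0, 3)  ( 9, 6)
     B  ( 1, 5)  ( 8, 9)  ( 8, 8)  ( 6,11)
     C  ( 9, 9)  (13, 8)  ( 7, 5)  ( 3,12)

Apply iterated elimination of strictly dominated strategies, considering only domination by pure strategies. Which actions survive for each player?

Survivors P1:{A,C} P2:{Q,S}

P2 drop P (S beats it: A:6>3 B:11>5 C:12>9)
P2 drop R (Q beats it: A:8>3 B:9>8 C:8>5)
P1 drop B (A beats it: Q:11>8 S:9>6)
P1→{A,C} P2→{Q,S}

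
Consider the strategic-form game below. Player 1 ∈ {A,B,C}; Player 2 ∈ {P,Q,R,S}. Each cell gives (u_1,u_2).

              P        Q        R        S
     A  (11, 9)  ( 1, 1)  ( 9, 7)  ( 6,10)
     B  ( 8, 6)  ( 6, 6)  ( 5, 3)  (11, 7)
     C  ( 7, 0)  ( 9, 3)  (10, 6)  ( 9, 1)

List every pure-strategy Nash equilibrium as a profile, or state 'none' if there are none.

NE set: (B,S), (C,R)

(A,P): not NE [P2→S gives 10>9]
(A,Q): not NE [P1→C gives 9>1; P2→S gives 10>1]
(A,R): not NE [P1→C gives 10>9; P2→S gives 10>7]
(A,S): not NE [P1→B gives 11>6]
(B,P): not NE [P1→A gives 11>8; P2→S gives 7>6]
(B,Q): not NE [P1→C gives 9>6; P2→S gives 7>6]
(B,R): not NE [P1→C gives 10>5; P2→S gives 7>3]
(B,S): NE
(C,P): not NE [P1→A gives 11>7; P2→R gives 6>0]
(C,Q): not NE [P2→R gives 6>3]
(C,R): NE
(C,S): not NE [P1→B gives 11>9; P2→R gives 6>1]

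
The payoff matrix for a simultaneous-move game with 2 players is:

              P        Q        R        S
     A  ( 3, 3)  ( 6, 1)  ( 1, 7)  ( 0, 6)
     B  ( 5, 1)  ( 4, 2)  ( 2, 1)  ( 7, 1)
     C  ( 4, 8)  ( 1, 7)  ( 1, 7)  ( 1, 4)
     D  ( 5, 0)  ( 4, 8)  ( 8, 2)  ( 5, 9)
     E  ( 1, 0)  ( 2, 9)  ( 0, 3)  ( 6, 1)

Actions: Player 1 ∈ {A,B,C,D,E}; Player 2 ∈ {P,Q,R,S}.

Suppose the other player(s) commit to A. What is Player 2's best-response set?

BR_2 = {R}

u_2(P vs A) = 3
u_2(Q vs A) = 1
u_2(R vs A) = 7
u_2(S vs A) = 6
max payoff 7 at {R}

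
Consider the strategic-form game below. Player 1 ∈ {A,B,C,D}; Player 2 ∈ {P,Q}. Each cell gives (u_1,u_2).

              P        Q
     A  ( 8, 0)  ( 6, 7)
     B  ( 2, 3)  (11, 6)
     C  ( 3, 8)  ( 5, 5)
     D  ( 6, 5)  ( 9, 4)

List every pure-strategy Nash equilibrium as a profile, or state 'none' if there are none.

PSNE = {(B,Q)}

(A,P): not NE [P2→Q gives 7>0]
(A,Q): not NE [P1→B gives 11>6]
(B,P): not NE [P1→A gives 8>2; P2→Q gives 6>3]
(B,Q): NE
(C,P): not NE [P1→A gives 8>3]
(C,Q): not NE [P1→B gives 11>5; P2→P gives 8>5]
(D,P): not NE [P1→A gives 8>6]
(D,Q): not NE [P1→B gives 11>9; P2→P gives 5>4]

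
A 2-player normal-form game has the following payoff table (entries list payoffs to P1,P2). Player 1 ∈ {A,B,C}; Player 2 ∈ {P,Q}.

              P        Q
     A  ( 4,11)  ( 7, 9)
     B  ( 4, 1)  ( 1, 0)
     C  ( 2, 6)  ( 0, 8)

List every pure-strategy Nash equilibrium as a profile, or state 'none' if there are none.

NE set: (A,P), (B,P)

(A,P): NE
(A,Q): not NE [P2→P gives 11>9]
(B,P): NE
(B,Q): not NE [P1→A gives 7>1; P2→P gives 1>0]
(C,P): not NE [P1→B gives 4>2; P2→Q gives 8>6]
(C,Q): not NE [P1→A gives 7>0]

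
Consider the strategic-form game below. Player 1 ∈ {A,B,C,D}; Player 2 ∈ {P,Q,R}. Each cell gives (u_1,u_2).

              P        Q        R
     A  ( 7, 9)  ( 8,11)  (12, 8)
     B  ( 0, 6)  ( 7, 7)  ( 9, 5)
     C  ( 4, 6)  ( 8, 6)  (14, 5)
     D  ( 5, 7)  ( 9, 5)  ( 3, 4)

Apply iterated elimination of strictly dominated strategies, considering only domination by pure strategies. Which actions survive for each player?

Remaining: P1:{A,D} P2:{P,Q}

P1 drop B (A beats it: P:7>0 Q:8>7 R:12>9)
P2 drop R (P beats it: A:9>8 C:6>5 D:7>4)
P1 drop C (D beats it: P:5>4 Q:9>8)
P1→{A,D} P2→{P,Q}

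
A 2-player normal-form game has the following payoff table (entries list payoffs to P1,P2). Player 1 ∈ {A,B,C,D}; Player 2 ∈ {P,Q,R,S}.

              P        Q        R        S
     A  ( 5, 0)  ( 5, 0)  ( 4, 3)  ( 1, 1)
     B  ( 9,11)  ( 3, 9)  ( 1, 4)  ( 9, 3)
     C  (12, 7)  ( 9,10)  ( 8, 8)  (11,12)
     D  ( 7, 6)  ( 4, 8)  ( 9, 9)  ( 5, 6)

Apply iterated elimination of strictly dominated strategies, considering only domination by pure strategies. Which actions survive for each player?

P1 drop A (C beats it: P:12>5 Q:9>5 R:8>4 S:11>1)
P1 drop B (C beats it: P:12>9 Q:9>3 R:8>1 S:11>9)
P2 drop P (Q beats it: C:10>7 D:8>6)
P1→{C,D} P2→{Q,R,S}

IESDS → P1:{C,D} P2:{Q,R,S}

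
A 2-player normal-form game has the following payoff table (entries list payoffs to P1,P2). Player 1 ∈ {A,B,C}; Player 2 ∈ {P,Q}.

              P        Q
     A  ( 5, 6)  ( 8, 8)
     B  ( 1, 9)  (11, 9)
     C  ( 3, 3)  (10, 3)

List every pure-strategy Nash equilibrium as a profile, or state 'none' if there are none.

PSNE = {(B,Q)}

(A,P): not NE [P2→Q gives 8>6]
(A,Q): not NE [P1→B gives 11>8]
(B,P): not NE [P1→A gives 5>1]
(B,Q): NE
(C,P): not NE [P1→A gives 5>3]
(C,Q): not NE [P1→B gives 11>10]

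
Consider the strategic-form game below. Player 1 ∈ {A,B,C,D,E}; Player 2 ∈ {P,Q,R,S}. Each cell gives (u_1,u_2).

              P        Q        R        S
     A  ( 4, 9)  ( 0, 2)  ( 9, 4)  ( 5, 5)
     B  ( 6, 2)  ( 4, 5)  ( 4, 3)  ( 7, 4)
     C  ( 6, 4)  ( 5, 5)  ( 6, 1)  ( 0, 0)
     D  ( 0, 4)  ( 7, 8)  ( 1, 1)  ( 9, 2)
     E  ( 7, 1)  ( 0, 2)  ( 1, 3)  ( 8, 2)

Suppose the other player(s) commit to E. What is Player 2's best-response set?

BR_2 = {R}

u_2(P vs E) = 1
u_2(Q vs E) = 2
u_2(R vs E) = 3
u_2(S vs E) = 2
max payoff 3 at {R}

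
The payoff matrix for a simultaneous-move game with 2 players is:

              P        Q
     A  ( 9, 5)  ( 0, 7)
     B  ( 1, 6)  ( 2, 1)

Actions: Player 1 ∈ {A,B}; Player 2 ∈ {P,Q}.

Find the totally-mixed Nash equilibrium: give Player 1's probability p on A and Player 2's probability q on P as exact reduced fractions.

P1 indiff ⇒ q·9+(1-q)·0 = q·1+(1-q)·2 ⇒ q(8) = (1-q)(2) ⇒ q = 1/5
P2 indiff ⇒ p·5+(1-p)·6 = p·7+(1-p)·1 ⇒ p(-2) = (1-p)(-5) ⇒ p = 5/7

(p,q) = (5/7, 1/5)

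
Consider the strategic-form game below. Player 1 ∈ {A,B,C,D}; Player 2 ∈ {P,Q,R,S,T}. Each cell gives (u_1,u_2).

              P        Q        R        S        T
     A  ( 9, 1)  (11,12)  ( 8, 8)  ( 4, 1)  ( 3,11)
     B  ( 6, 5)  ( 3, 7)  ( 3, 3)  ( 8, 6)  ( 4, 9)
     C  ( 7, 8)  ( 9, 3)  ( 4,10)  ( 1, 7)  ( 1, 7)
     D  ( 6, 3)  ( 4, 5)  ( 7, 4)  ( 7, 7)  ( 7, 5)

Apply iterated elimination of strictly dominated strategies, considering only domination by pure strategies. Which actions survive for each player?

Remaining: P1:{A,B,D} P2:{Q,S,T}

P1 drop C (A beats it: P:9>7 Q:11>9 R:8>4 S:4>1 T:3>1)
P2 drop P (Q beats it: A:12>1 B:7>5 D:5>3)
P2 drop R (Q beats it: A:12>8 B:7>3 D:5>4)
P1→{A,B,D} P2→{Q,S,T}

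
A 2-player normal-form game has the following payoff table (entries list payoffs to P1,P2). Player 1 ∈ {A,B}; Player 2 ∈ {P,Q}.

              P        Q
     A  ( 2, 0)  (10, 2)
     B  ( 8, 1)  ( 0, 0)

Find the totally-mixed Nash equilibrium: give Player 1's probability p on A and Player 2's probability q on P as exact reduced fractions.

P1 indiff ⇒ q·2+(1-q)·10 = q·8+(1-q)·0 ⇒ q(-6) = (1-q)(-10) ⇒ q = 5/8
P2 indiff ⇒ p·0+(1-p)·1 = p·2+(1-p)·0 ⇒ p(-2) = (1-p)(-1) ⇒ p = 1/3

(p,q) = (1/3, 5/8)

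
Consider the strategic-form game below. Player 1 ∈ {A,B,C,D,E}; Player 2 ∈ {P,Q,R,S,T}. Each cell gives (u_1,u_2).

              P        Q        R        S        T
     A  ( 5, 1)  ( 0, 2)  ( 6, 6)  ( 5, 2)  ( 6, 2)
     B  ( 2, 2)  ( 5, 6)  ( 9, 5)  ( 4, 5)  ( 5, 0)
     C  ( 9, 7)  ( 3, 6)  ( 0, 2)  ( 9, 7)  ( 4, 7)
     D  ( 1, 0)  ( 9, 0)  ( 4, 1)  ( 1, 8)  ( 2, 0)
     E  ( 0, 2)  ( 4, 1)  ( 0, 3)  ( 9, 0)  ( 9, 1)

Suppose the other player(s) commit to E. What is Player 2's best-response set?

u_2(P vs E) = 2
u_2(Q vs E) = 1
u_2(R vs E) = 3
u_2(S vs E) = 0
u_2(T vs E) = 1
max payoff 3 at {R}

BR_2 = {R}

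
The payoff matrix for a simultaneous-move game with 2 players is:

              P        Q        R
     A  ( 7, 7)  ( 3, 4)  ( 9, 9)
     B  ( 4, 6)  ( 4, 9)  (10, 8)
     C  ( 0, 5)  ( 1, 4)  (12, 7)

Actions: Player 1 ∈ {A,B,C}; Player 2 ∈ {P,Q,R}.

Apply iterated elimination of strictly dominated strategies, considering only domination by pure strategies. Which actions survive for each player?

Remaining: P1:{B,C} P2:{Q,R}

P2 drop P (R beats it: A:9>7 B:8>6 C:7>5)
P1 drop A (B beats it: Q:4>3 R:10>9)
P1→{B,C} P2→{Q,R}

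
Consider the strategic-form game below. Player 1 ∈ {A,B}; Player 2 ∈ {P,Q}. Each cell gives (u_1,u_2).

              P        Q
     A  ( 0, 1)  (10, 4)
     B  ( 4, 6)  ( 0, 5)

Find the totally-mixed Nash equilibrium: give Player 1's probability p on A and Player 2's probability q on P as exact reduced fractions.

P1 indiff ⇒ q·0+(1-q)·10 = q·4+(1-q)·0 ⇒ q(-4) = (1-q)(-10) ⇒ q = 5/7
P2 indiff ⇒ p·1+(1-p)·6 = p·4+(1-p)·5 ⇒ p(-3) = (1-p)(-1) ⇒ p = 1/4

P1 mixes 1/4 on A; P2 mixes 5/7 on P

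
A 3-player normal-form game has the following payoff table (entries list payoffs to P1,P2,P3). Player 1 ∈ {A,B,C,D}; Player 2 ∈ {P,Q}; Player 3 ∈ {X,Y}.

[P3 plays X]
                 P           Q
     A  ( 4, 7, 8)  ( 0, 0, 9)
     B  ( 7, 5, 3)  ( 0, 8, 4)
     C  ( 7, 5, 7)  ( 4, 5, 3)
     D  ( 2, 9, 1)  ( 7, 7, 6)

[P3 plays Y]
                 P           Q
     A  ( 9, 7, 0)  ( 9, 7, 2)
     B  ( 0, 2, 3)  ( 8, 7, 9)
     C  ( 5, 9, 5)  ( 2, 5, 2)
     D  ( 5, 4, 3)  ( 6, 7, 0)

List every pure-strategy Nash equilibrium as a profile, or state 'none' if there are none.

NE set: (C,P,X)

(A,P,X): not NE [P1→C gives 7>4]
(A,P,Y): not NE [P3→X gives 8>0]
(A,Q,X): not NE [P1→D gives 7>0; P2→P gives 7>0]
(A,Q,Y): not NE [P3→X gives 9>2]
(B,P,X): not NE [P2→Q gives 8>5]
(B,P,Y): not NE [P1→A gives 9>0; P2→Q gives 7>2]
(B,Q,X): not NE [P1→D gives 7>0; P3→Y gives 9>4]
(B,Q,Y): not NE [P1→A gives 9>8]
(C,P,X): NE
(C,P,Y): not NE [P1→A gives 9>5; P3→X gives 7>5]
(C,Q,X): not NE [P1→D gives 7>4]
(C,Q,Y): not NE [P1→A gives 9>2; P2→P gives 9>5; P3→X gives 3>2]
(D,P,X): not NE [P1→C gives 7>2; P3→Y gives 3>1]
(D,P,Y): not NE [P1→A gives 9>5; P2→Q gives 7>4]
(D,Q,X): not NE [P2→P gives 9>7]
(D,Q,Y): not NE [P1→A gives 9>6; P3→X gives 6>0]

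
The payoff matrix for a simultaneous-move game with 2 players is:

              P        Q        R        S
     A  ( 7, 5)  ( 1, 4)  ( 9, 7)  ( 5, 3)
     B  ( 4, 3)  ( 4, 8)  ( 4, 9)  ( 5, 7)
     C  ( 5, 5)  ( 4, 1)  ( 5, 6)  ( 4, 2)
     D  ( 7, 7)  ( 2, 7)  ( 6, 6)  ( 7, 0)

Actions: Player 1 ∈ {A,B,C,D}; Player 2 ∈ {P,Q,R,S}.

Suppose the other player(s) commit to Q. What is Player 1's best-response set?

argmax u_1 = {B,C}

u_1(A vs Q) = 1
u_1(B vs Q) = 4
u_1(C vs Q) = 4
u_1(D vs Q) = 2
max payoff 4 at {B,C}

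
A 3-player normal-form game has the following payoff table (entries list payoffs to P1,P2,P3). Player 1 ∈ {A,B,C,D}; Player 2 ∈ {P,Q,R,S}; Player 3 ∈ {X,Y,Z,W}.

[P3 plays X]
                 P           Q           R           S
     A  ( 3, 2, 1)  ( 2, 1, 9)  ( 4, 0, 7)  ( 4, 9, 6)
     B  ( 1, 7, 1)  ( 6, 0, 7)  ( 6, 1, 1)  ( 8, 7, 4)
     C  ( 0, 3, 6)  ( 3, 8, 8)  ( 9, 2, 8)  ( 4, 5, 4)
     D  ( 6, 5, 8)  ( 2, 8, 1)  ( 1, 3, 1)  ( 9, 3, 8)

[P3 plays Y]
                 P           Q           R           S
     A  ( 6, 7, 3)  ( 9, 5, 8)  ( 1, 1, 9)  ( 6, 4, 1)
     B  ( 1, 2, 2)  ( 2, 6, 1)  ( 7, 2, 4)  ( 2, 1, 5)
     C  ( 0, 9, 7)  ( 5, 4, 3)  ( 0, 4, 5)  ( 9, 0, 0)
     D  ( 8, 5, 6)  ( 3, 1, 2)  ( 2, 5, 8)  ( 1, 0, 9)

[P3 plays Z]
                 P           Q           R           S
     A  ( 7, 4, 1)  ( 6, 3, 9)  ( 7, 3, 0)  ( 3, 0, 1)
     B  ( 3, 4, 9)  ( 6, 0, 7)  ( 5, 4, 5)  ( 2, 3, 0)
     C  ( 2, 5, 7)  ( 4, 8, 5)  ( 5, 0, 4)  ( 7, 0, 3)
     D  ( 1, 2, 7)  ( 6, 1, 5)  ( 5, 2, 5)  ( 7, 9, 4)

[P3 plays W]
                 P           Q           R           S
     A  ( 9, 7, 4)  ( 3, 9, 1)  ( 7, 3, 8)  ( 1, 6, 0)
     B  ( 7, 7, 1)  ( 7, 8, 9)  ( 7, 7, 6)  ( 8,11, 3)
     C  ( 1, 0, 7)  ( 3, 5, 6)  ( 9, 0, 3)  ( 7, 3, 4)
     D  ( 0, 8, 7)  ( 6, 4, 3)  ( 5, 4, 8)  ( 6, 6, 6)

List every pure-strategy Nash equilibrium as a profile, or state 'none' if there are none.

(A,P,X): not NE [P1→D gives 6>3; P2→S gives 9>2; P3→W gives 4>1]
(A,P,Y): not NE [P1→D gives 8>6; P3→W gives 4>3]
(A,P,Z): not NE [P3→W gives 4>1]
(A,P,W): not NE [P2→Q gives 9>7]
(A,Q,X): not NE [P1→B gives 6>2; P2→S gives 9>1]
(A,Q,Y): not NE [P2→P gives 7>5; P3→Z gives 9>8]
(A,Q,Z): not NE [P2→P gives 4>3]
(A,Q,W): not NE [P1→B gives 7>3; P3→Z gives 9>1]
(A,R,X): not NE [P1→C gives 9>4; P2→S gives 9>0; P3→Y gives 9>7]
(A,R,Y): not NE [P1→B gives 7>1; P2→P gives 7>1]
(A,R,Z): not NE [P2→P gives 4>3; P3→Y gives 9>0]
(A,R,W): not NE [P1→C gives 9>7; P2→Q gives 9>3; P3→Y gives 9>8]
(A,S,X): not NE [P1→D gives 9>4]
(A,S,Y): not NE [P1→C gives 9>6; P2→P gives 7>4; P3→X gives 6>1]
(A,S,Z): not NE [P1→D gives 7>3; P2→P gives 4>0; P3→X gives 6>1]
(A,S,W): not NE [P1→B gives 8>1; P2→Q gives 9>6; P3→X gives 6>0]
(B,P,X): not NE [P1→D gives 6>1; P3→Z gives 9>1]
(B,P,Y): not NE [P1→D gives 8>1; P2→Q gives 6>2; P3→Z gives 9>2]
(B,P,Z): not NE [P1→A gives 7>3]
(B,P,W): not NE [P1→A gives 9>7; P2→S gives 11>7; P3→Z gives 9>1]
(B,Q,X): not NE [P2→S gives 7>0; P3→W gives 9>7]
(B,Q,Y): not NE [P1→A gives 9>2; P3→W gives 9>1]
(B,Q,Z): not NE [P2→R gives 4>0; P3→W gives 9>7]
(B,Q,W): not NE [P2→S gives 11>8]
(B,R,X): not NE [P1→C gives 9>6; P2→S gives 7>1; P3→W gives 6>1]
(B,R,Y): not NE [P2→Q gives 6>2; P3→W gives 6>4]
(B,R,Z): not NE [P1→A gives 7>5; P3→W gives 6>5]
(B,R,W): not NE [P1→C gives 9>7; P2→S gives 11>7]
(B,S,X): not NE [P1→D gives 9>8; P3→Y gives 5>4]
(B,S,Y): not NE [P1→C gives 9>2; P2→Q gives 6>1]
(B,S,Z): not NE [P1→D gives 7>2; P2→R gives 4>3; P3→Y gives 5>0]
(B,S,W): not NE [P3→Y gives 5>3]
(C,P,X): not NE [P1→D gives 6>0; P2→Q gives 8>3; P3→W gives 7>6]
(C,P,Y): not NE [P1→D gives 8>0]
(C,P,Z): not NE [P1→A gives 7>2; P2→Q gives 8>5]
(C,P,W): not NE [P1→A gives 9>1; P2→Q gives 5>0]
(C,Q,X): not NE [P1→B gives 6>3]
(C,Q,Y): not NE [P1→A gives 9>5; P2→P gives 9>4; P3→X gives 8>3]
(C,Q,Z): not NE [P1→D gives 6>4; P3→X gives 8>5]
(C,Q,W): not NE [P1→B gives 7>3; P3→X gives 8>6]
(C,R,X): not NE [P2→Q gives 8>2]
(C,R,Y): not NE [P1→B gives 7>0; P2→P gives 9>4; P3→X gives 8>5]
(C,R,Z): not NE [P1→A gives 7>5; P2→Q gives 8>0; P3→X gives 8>4]
(C,R,W): not NE [P2→Q gives 5>0; P3→X gives 8>3]
(C,S,X): not NE [P1→D gives 9>4; P2→Q gives 8>5]
(C,S,Y): not NE [P2→P gives 9>0; P3→W gives 4>0]
(C,S,Z): not NE [P2→Q gives 8>0; P3→W gives 4>3]
(C,S,W): not NE [P1→B gives 8>7; P2→Q gives 5>3]
(D,P,X): not NE [P2→Q gives 8>5]
(D,P,Y): not NE [P3→X gives 8>6]
(D,P,Z): not NE [P1→A gives 7>1; P2→S gives 9>2; P3→X gives 8>7]
(D,P,W): not NE [P1→A gives 9>0; P3→X gives 8>7]
(D,Q,X): not NE [P1→B gives 6>2; P3→Z gives 5>1]
(D,Q,Y): not NE [P1→A gives 9>3; P2→R gives 5>1; P3→Z gives 5>2]
(D,Q,Z): not NE [P2→S gives 9>1]
(D,Q,W): not NE [P1→B gives 7>6; P2→P gives 8>4; P3→Z gives 5>3]
(D,R,X): not NE [P1→C gives 9>1; P2→Q gives 8>3; P3→W gives 8>1]
(D,R,Y): not NE [P1→B gives 7>2]
(D,R,Z): not NE [P1→A gives 7>5; P2→S gives 9>2; P3→W gives 8>5]
(D,R,W): not NE [P1→C gives 9>5; P2→P gives 8>4]
(D,S,X): not NE [P2→Q gives 8>3; P3→Y gives 9>8]
(D,S,Y): not NE [P1→C gives 9>1; P2→R gives 5>0]
(D,S,Z): not NE [P3→Y gives 9>4]
(D,S,W): not NE [P1→B gives 8>6; P2→P gives 8>6; P3→Y gives 9>6]

No pure NE.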